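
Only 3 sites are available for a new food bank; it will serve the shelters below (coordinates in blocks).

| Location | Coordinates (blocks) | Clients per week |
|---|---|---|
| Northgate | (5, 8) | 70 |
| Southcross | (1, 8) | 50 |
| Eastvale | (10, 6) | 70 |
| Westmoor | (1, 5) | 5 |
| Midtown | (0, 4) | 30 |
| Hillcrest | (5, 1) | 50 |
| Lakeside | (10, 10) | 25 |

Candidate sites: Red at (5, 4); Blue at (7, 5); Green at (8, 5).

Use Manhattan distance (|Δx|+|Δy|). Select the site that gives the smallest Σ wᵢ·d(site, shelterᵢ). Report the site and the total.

Total weighted distance at each candidate:
  Red (5, 4): total = 1770
  Blue (7, 5): total = 1850
  Green (8, 5): total = 1960
Minimum is at Red with total 1770 blocks.

Red, total 1770 blocks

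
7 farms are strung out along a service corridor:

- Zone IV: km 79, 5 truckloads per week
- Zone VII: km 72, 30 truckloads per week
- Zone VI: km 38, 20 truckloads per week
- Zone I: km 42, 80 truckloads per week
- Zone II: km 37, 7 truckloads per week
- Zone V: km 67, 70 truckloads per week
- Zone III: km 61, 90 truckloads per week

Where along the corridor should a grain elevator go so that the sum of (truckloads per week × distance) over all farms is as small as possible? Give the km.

For a sum of weighted absolute distances on a line, the optimum is the weighted median (not the mean). Total weight W = 302; half-weight = 151.
Sort by position and accumulate weight:
  km 37 (Zone II, w=7) → cum 7
  km 38 (Zone VI, w=20) → cum 27
  km 42 (Zone I, w=80) → cum 107
  km 61 (Zone III, w=90) → cum 197  ≥ 151 → median here
  km 67 (Zone V, w=70) → cum 267
  km 72 (Zone VII, w=30) → cum 297
  km 79 (Zone IV, w=5) → cum 302
Optimal location: km 61.

x = 61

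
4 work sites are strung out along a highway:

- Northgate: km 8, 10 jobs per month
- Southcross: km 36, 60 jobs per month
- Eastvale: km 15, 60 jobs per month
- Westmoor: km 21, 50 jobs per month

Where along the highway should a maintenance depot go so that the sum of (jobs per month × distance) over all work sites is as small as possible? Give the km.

x = 21

For a sum of weighted absolute distances on a line, the optimum is the weighted median (not the mean). Total weight W = 180; half-weight = 90.
Sort by position and accumulate weight:
  km 8 (Northgate, w=10) → cum 10
  km 15 (Eastvale, w=60) → cum 70
  km 21 (Westmoor, w=50) → cum 120  ≥ 90 → median here
  km 36 (Southcross, w=60) → cum 180
Optimal location: km 21.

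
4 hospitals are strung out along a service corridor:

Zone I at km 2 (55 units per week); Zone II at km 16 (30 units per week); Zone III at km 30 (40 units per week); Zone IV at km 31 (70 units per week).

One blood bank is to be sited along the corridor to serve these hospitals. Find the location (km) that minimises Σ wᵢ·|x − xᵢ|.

x = 30

For a sum of weighted absolute distances on a line, the optimum is the weighted median (not the mean). Total weight W = 195; half-weight = 97.5.
Sort by position and accumulate weight:
  km 2 (Zone I, w=55) → cum 55
  km 16 (Zone II, w=30) → cum 85
  km 30 (Zone III, w=40) → cum 125  ≥ 97.5 → median here
  km 31 (Zone IV, w=70) → cum 195
Optimal location: km 30.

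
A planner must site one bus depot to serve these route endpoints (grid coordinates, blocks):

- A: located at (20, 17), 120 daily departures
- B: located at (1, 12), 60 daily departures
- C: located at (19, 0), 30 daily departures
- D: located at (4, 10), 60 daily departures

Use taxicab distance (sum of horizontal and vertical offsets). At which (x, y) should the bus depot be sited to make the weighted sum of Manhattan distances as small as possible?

(19, 12)

Manhattan distance separates: Σwᵢ(|x−xᵢ|+|y−yᵢ|) = Σwᵢ|x−xᵢ| + Σwᵢ|y−yᵢ|, so x and y are optimised independently as 1-D weighted medians.
Total weight W = 270; half = 135.
x-coordinate, sorted with cumulative weight:
  x=1 (B, w=60) cum 60
  x=4 (D, w=60) cum 120
  x=19 (C, w=30) cum 150  ← median
  x=20 (A, w=120) cum 270
⇒ x* = 19
y-coordinate, sorted with cumulative weight:
  y=0 (C, w=30) cum 30
  y=10 (D, w=60) cum 90
  y=12 (B, w=60) cum 150  ← median
  y=17 (A, w=120) cum 270
⇒ y* = 12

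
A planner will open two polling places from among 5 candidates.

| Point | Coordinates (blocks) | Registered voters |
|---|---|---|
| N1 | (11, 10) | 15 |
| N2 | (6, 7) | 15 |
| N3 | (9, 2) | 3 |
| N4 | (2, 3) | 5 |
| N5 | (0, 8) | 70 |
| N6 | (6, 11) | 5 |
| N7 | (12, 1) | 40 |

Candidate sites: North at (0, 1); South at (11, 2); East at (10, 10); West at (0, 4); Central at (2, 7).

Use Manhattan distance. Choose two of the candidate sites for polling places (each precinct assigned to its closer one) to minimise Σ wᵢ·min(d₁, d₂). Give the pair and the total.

{South, Central}, total 536

Evaluate every pair (each demand assigned to the nearer of the two):
  {South, Central}: total = 536
  {South, West}: total = 701
  {East, Central}: total = 797
  {East, West}: total = 907
  {North, South}: total = 936
  {North, Central}: total = 1020
  {South, East}: total = 1121
  {North, East}: total = 1122
  {West, Central}: total = 1138
  {North, West}: total = 1260
Best pair: {South, Central} with total 536.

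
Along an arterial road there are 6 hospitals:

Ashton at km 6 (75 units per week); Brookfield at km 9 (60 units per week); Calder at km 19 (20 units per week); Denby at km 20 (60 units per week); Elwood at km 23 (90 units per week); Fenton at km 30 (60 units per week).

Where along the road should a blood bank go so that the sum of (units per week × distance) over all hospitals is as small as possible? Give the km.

For a sum of weighted absolute distances on a line, the optimum is the weighted median (not the mean). Total weight W = 365; half-weight = 182.5.
Sort by position and accumulate weight:
  km 6 (Ashton, w=75) → cum 75
  km 9 (Brookfield, w=60) → cum 135
  km 19 (Calder, w=20) → cum 155
  km 20 (Denby, w=60) → cum 215  ≥ 182.5 → median here
  km 23 (Elwood, w=90) → cum 305
  km 30 (Fenton, w=60) → cum 365
Optimal location: km 20.

x = 20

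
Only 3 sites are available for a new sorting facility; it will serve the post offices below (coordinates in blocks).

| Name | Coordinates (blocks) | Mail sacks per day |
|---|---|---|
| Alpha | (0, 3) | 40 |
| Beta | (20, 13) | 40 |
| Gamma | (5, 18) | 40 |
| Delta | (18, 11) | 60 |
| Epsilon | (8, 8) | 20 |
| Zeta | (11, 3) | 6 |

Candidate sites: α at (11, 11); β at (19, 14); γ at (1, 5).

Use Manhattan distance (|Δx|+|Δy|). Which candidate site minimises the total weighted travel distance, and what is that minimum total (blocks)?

Total weighted distance at each candidate:
  α (11, 11): total = 2308
  β (19, 14): total = 2694
  γ (1, 5): total = 3532
Minimum is at α with total 2308 blocks.

α, total 2308 blocks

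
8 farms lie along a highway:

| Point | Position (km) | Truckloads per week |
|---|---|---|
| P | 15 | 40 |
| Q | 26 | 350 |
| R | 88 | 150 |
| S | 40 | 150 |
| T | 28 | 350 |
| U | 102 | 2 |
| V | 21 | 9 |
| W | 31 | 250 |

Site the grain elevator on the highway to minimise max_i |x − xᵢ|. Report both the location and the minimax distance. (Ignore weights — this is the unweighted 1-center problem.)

The 1-center on a line is the midpoint of the two extreme points: leftmost at 15, rightmost at 102.
Optimal location = (15 + 102)/2 = 58.5; maximum distance = (102 − 15)/2 = 43.5.

location 58.5, max distance 43.5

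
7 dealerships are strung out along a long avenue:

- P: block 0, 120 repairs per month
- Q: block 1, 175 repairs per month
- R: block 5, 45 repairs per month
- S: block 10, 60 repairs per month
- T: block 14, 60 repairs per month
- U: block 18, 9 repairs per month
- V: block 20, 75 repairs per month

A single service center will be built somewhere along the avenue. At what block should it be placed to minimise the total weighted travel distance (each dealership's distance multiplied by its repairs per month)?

x = 1

For a sum of weighted absolute distances on a line, the optimum is the weighted median (not the mean). Total weight W = 544; half-weight = 272.
Sort by position and accumulate weight:
  block 0 (P, w=120) → cum 120
  block 1 (Q, w=175) → cum 295  ≥ 272 → median here
  block 5 (R, w=45) → cum 340
  block 10 (S, w=60) → cum 400
  block 14 (T, w=60) → cum 460
  block 18 (U, w=9) → cum 469
  block 20 (V, w=75) → cum 544
Optimal location: block 1.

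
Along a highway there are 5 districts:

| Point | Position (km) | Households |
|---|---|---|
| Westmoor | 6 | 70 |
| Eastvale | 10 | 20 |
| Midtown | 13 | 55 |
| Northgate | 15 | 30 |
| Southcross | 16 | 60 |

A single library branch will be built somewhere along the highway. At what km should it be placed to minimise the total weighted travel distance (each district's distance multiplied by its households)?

x = 13

For a sum of weighted absolute distances on a line, the optimum is the weighted median (not the mean). Total weight W = 235; half-weight = 117.5.
Sort by position and accumulate weight:
  km 6 (Westmoor, w=70) → cum 70
  km 10 (Eastvale, w=20) → cum 90
  km 13 (Midtown, w=55) → cum 145  ≥ 117.5 → median here
  km 15 (Northgate, w=30) → cum 175
  km 16 (Southcross, w=60) → cum 235
Optimal location: km 13.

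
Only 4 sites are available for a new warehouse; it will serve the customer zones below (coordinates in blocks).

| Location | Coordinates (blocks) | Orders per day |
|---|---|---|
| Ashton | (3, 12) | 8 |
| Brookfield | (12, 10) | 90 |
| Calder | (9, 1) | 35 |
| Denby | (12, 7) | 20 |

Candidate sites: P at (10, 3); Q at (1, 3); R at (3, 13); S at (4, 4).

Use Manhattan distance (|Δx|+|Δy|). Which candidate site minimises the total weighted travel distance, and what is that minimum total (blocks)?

Total weighted distance at each candidate:
  P (10, 3): total = 1163
  Q (1, 3): total = 2358
  R (3, 13): total = 2018
  S (4, 4): total = 1832
Minimum is at P with total 1163 blocks.

P, total 1163 blocks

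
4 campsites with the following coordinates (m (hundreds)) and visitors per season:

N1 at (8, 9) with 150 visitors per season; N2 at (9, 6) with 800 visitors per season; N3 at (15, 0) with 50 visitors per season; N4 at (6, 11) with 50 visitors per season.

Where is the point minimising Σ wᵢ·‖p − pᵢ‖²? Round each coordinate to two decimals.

The minimiser of Σwᵢ‖p−pᵢ‖² is the weighted centroid p* = (Σwᵢpᵢ)/(Σwᵢ).
Σwᵢ = 1050.
Σwᵢxᵢ = 150·8 + 800·9 + 50·15 + 50·6 = 9450.
Σwᵢyᵢ = 150·9 + 800·6 + 50·0 + 50·11 = 6700.
x* = 9450/1050 = 9.00, y* = 6700/1050 = 6.38.

(9.00, 6.38)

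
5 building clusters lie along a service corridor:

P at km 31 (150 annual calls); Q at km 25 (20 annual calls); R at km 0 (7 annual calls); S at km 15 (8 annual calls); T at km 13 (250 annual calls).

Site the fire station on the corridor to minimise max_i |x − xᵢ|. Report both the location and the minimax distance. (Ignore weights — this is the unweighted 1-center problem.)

location 15.5, max distance 15.5

The 1-center on a line is the midpoint of the two extreme points: leftmost at 0, rightmost at 31.
Optimal location = (0 + 31)/2 = 15.5; maximum distance = (31 − 0)/2 = 15.5.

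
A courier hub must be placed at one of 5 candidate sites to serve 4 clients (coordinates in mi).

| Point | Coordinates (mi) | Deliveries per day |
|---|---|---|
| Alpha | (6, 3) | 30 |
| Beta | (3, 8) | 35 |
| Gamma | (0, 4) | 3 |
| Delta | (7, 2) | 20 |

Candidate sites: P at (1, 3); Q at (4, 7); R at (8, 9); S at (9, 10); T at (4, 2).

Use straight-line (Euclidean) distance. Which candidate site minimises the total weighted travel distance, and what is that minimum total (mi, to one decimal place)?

Total weighted distance at each candidate:
  P (1, 3): total = 464.4
  Q (4, 7): total = 315.3
  R (8, 9): total = 537.9
  S (9, 10): total = 647.2
  T (4, 2): total = 353.4
Minimum is at Q with total 315.3 mi.

Q, total 315.3 mi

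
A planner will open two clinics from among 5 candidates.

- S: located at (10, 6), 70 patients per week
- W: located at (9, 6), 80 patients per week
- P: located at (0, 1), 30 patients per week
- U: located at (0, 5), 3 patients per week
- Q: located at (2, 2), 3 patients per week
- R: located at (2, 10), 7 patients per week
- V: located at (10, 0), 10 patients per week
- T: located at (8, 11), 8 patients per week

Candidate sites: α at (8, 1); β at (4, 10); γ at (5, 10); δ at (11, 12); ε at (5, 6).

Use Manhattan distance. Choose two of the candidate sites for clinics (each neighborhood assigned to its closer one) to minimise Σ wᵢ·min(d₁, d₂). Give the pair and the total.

{α, ε}, total 1092

Evaluate every pair (each demand assigned to the nearer of the two):
  {α, ε}: total = 1092
  {γ, ε}: total = 1172
  {β, ε}: total = 1173
  {δ, ε}: total = 1200
  {α, β}: total = 1342
  {α, γ}: total = 1344
  {α, δ}: total = 1406
  {β, δ}: total = 1753
  {γ, δ}: total = 1796
  {β, γ}: total = 1913
Best pair: {α, ε} with total 1092.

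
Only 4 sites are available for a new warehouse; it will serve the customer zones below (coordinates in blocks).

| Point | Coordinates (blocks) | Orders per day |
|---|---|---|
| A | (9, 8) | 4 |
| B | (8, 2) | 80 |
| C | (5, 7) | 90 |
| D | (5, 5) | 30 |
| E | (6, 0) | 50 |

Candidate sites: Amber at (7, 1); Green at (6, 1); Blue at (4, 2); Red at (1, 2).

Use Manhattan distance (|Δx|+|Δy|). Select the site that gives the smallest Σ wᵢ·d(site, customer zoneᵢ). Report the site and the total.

Total weighted distance at each candidate:
  Amber (7, 1): total = 1196
  Green (6, 1): total = 1110
  Blue (4, 2): total = 1224
  Red (1, 2): total = 1986
Minimum is at Green with total 1110 blocks.

Green, total 1110 blocks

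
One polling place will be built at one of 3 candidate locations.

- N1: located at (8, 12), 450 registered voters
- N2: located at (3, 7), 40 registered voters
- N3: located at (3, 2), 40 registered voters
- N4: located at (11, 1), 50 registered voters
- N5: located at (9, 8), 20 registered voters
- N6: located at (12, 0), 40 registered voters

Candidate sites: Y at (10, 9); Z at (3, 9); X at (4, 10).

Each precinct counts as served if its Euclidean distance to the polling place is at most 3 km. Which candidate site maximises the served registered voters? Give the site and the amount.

Coverage radius r = 3 km; a point is covered iff (Δx)²+(Δy)² ≤ 3² = 9.
  Y (10, 9): covers {N5} → 20
  Z (3, 9): covers {N2} → 40
  X (4, 10): covers {none} → 0
Maximum coverage at Z: 40 registered voters.

Z, covering 40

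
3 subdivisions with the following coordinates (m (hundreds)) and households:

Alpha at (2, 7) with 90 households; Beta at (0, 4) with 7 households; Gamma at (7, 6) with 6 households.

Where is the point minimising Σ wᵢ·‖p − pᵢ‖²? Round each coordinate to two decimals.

(2.16, 6.74)

The minimiser of Σwᵢ‖p−pᵢ‖² is the weighted centroid p* = (Σwᵢpᵢ)/(Σwᵢ).
Σwᵢ = 103.
Σwᵢxᵢ = 90·2 + 7·0 + 6·7 = 222.
Σwᵢyᵢ = 90·7 + 7·4 + 6·6 = 694.
x* = 222/103 = 2.16, y* = 694/103 = 6.74.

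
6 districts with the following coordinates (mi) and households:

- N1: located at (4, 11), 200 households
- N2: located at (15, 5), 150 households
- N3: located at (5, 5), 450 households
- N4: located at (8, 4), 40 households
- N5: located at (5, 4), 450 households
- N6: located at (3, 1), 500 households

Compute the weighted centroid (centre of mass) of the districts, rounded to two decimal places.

The minimiser of Σwᵢ‖p−pᵢ‖² is the weighted centroid p* = (Σwᵢpᵢ)/(Σwᵢ).
Σwᵢ = 1790.
Σwᵢxᵢ = 200·4 + 150·15 + 450·5 + 40·8 + 450·5 + 500·3 = 9370.
Σwᵢyᵢ = 200·11 + 150·5 + 450·5 + 40·4 + 450·4 + 500·1 = 7660.
x* = 9370/1790 = 5.23, y* = 7660/1790 = 4.28.

(5.23, 4.28)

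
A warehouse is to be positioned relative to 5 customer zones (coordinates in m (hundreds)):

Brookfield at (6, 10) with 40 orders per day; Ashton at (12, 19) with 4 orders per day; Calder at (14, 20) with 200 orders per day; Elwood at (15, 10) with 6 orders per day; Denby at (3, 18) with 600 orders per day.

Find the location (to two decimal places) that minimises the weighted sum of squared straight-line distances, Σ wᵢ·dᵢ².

(5.86, 18.04)

The minimiser of Σwᵢ‖p−pᵢ‖² is the weighted centroid p* = (Σwᵢpᵢ)/(Σwᵢ).
Σwᵢ = 850.
Σwᵢxᵢ = 40·6 + 4·12 + 200·14 + 6·15 + 600·3 = 4978.
Σwᵢyᵢ = 40·10 + 4·19 + 200·20 + 6·10 + 600·18 = 15336.
x* = 4978/850 = 5.86, y* = 15336/850 = 18.04.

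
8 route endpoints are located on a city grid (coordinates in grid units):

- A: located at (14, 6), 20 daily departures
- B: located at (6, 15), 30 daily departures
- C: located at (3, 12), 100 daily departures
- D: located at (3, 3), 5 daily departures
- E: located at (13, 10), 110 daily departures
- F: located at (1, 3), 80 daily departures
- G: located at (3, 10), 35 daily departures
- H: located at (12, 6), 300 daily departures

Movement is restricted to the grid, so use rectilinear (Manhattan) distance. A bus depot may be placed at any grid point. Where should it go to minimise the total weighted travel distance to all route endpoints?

(12, 6)

Manhattan distance separates: Σwᵢ(|x−xᵢ|+|y−yᵢ|) = Σwᵢ|x−xᵢ| + Σwᵢ|y−yᵢ|, so x and y are optimised independently as 1-D weighted medians.
Total weight W = 680; half = 340.
x-coordinate, sorted with cumulative weight:
  x=1 (F, w=80) cum 80
  x=3 (C, w=100) cum 180
  x=3 (D, w=5) cum 185
  x=3 (G, w=35) cum 220
  x=6 (B, w=30) cum 250
  x=12 (H, w=300) cum 550  ← median
  x=13 (E, w=110) cum 660
  x=14 (A, w=20) cum 680
⇒ x* = 12
y-coordinate, sorted with cumulative weight:
  y=3 (D, w=5) cum 5
  y=3 (F, w=80) cum 85
  y=6 (A, w=20) cum 105
  y=6 (H, w=300) cum 405  ← median
  y=10 (E, w=110) cum 515
  y=10 (G, w=35) cum 550
  y=12 (C, w=100) cum 650
  y=15 (B, w=30) cum 680
⇒ y* = 6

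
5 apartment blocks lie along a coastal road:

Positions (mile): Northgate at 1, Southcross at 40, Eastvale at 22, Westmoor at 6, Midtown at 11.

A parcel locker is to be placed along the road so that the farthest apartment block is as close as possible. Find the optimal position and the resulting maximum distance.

The 1-center on a line is the midpoint of the two extreme points: leftmost at 1, rightmost at 40.
Optimal location = (1 + 40)/2 = 20.5; maximum distance = (40 − 1)/2 = 19.5.

location 20.5, max distance 19.5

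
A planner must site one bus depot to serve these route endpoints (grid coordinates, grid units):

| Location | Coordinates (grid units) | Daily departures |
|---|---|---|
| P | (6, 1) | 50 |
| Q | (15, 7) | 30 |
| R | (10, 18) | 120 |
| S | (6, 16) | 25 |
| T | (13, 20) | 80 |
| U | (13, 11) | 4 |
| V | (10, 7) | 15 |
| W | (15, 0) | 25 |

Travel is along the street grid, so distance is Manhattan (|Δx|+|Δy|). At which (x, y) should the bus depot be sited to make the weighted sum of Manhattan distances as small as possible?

Manhattan distance separates: Σwᵢ(|x−xᵢ|+|y−yᵢ|) = Σwᵢ|x−xᵢ| + Σwᵢ|y−yᵢ|, so x and y are optimised independently as 1-D weighted medians.
Total weight W = 349; half = 174.5.
x-coordinate, sorted with cumulative weight:
  x=6 (P, w=50) cum 50
  x=6 (S, w=25) cum 75
  x=10 (R, w=120) cum 195  ← median
  x=10 (V, w=15) cum 210
  x=13 (T, w=80) cum 290
  x=13 (U, w=4) cum 294
  x=15 (Q, w=30) cum 324
  x=15 (W, w=25) cum 349
⇒ x* = 10
y-coordinate, sorted with cumulative weight:
  y=0 (W, w=25) cum 25
  y=1 (P, w=50) cum 75
  y=7 (Q, w=30) cum 105
  y=7 (V, w=15) cum 120
  y=11 (U, w=4) cum 124
  y=16 (S, w=25) cum 149
  y=18 (R, w=120) cum 269  ← median
  y=20 (T, w=80) cum 349
⇒ y* = 18

(10, 18)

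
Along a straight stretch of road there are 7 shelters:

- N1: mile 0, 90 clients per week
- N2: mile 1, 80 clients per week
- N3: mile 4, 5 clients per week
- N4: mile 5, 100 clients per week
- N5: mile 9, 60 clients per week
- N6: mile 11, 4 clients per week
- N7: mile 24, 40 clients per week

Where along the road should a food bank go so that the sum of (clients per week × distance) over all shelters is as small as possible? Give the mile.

x = 5

For a sum of weighted absolute distances on a line, the optimum is the weighted median (not the mean). Total weight W = 379; half-weight = 189.5.
Sort by position and accumulate weight:
  mile 0 (N1, w=90) → cum 90
  mile 1 (N2, w=80) → cum 170
  mile 4 (N3, w=5) → cum 175
  mile 5 (N4, w=100) → cum 275  ≥ 189.5 → median here
  mile 9 (N5, w=60) → cum 335
  mile 11 (N6, w=4) → cum 339
  mile 24 (N7, w=40) → cum 379
Optimal location: mile 5.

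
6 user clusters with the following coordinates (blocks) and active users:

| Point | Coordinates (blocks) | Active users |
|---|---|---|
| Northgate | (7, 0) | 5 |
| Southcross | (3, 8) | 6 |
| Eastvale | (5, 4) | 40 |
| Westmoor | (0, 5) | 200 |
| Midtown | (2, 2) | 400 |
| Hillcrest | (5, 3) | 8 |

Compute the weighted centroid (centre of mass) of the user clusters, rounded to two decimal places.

(1.66, 3.08)

The minimiser of Σwᵢ‖p−pᵢ‖² is the weighted centroid p* = (Σwᵢpᵢ)/(Σwᵢ).
Σwᵢ = 659.
Σwᵢxᵢ = 5·7 + 6·3 + 40·5 + 200·0 + 400·2 + 8·5 = 1093.
Σwᵢyᵢ = 5·0 + 6·8 + 40·4 + 200·5 + 400·2 + 8·3 = 2032.
x* = 1093/659 = 1.66, y* = 2032/659 = 3.08.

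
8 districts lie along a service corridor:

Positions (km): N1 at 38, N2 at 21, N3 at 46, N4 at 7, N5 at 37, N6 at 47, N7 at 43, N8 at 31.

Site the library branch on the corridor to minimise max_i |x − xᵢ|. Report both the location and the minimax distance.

The 1-center on a line is the midpoint of the two extreme points: leftmost at 7, rightmost at 47.
Optimal location = (7 + 47)/2 = 27; maximum distance = (47 − 7)/2 = 20.

location 27, max distance 20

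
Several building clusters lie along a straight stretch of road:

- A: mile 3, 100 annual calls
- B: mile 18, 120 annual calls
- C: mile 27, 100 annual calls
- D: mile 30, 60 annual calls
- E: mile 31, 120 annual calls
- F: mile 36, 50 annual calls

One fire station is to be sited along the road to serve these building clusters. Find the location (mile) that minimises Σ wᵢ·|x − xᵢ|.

For a sum of weighted absolute distances on a line, the optimum is the weighted median (not the mean). Total weight W = 550; half-weight = 275.
Sort by position and accumulate weight:
  mile 3 (A, w=100) → cum 100
  mile 18 (B, w=120) → cum 220
  mile 27 (C, w=100) → cum 320  ≥ 275 → median here
  mile 30 (D, w=60) → cum 380
  mile 31 (E, w=120) → cum 500
  mile 36 (F, w=50) → cum 550
Optimal location: mile 27.

x = 27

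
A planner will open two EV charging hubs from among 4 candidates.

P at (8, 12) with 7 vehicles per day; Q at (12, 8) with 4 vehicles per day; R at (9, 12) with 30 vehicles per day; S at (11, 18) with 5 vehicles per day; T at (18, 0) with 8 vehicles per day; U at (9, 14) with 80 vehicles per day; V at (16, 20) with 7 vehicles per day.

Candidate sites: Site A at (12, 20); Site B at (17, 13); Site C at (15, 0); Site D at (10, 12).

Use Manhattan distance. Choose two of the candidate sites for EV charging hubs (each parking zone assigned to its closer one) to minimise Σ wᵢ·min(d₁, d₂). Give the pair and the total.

Evaluate every pair (each demand assigned to the nearer of the two):
  {Site C, Site D}: total = 465
  {Site A, Site D}: total = 511
  {Site B, Site D}: total = 511
  {Site B, Site C}: total = 1235
  {Site A, Site C}: total = 1245
  {Site A, Site B}: total = 1255
Best pair: {Site C, Site D} with total 465.

{Site C, Site D}, total 465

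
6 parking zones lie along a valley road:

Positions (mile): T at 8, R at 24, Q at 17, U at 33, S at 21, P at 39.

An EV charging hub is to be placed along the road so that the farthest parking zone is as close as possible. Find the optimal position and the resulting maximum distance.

The 1-center on a line is the midpoint of the two extreme points: leftmost at 8, rightmost at 39.
Optimal location = (8 + 39)/2 = 23.5; maximum distance = (39 − 8)/2 = 15.5.

location 23.5, max distance 15.5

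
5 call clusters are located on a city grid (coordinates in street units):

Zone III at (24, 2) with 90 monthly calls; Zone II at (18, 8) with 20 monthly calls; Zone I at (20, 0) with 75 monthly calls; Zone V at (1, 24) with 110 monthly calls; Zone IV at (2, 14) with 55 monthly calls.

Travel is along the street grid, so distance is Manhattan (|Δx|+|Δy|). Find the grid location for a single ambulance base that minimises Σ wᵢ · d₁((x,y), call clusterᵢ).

(18, 8)

Manhattan distance separates: Σwᵢ(|x−xᵢ|+|y−yᵢ|) = Σwᵢ|x−xᵢ| + Σwᵢ|y−yᵢ|, so x and y are optimised independently as 1-D weighted medians.
Total weight W = 350; half = 175.
x-coordinate, sorted with cumulative weight:
  x=1 (Zone V, w=110) cum 110
  x=2 (Zone IV, w=55) cum 165
  x=18 (Zone II, w=20) cum 185  ← median
  x=20 (Zone I, w=75) cum 260
  x=24 (Zone III, w=90) cum 350
⇒ x* = 18
y-coordinate, sorted with cumulative weight:
  y=0 (Zone I, w=75) cum 75
  y=2 (Zone III, w=90) cum 165
  y=8 (Zone II, w=20) cum 185  ← median
  y=14 (Zone IV, w=55) cum 240
  y=24 (Zone V, w=110) cum 350
⇒ y* = 8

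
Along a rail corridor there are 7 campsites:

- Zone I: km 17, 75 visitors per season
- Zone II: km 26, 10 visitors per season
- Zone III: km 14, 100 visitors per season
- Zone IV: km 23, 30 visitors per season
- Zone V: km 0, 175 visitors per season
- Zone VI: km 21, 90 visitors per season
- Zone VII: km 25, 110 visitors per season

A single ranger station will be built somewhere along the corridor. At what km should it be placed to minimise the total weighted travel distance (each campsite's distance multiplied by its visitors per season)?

x = 17

For a sum of weighted absolute distances on a line, the optimum is the weighted median (not the mean). Total weight W = 590; half-weight = 295.
Sort by position and accumulate weight:
  km 0 (Zone V, w=175) → cum 175
  km 14 (Zone III, w=100) → cum 275
  km 17 (Zone I, w=75) → cum 350  ≥ 295 → median here
  km 21 (Zone VI, w=90) → cum 440
  km 23 (Zone IV, w=30) → cum 470
  km 25 (Zone VII, w=110) → cum 580
  km 26 (Zone II, w=10) → cum 590
Optimal location: km 17.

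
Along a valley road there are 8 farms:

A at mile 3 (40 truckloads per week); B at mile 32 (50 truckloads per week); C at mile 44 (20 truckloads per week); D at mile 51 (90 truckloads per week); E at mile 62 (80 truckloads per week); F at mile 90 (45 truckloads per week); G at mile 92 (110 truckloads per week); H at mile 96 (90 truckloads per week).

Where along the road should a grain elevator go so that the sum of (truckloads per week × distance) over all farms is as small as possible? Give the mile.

x = 62

For a sum of weighted absolute distances on a line, the optimum is the weighted median (not the mean). Total weight W = 525; half-weight = 262.5.
Sort by position and accumulate weight:
  mile 3 (A, w=40) → cum 40
  mile 32 (B, w=50) → cum 90
  mile 44 (C, w=20) → cum 110
  mile 51 (D, w=90) → cum 200
  mile 62 (E, w=80) → cum 280  ≥ 262.5 → median here
  mile 90 (F, w=45) → cum 325
  mile 92 (G, w=110) → cum 435
  mile 96 (H, w=90) → cum 525
Optimal location: mile 62.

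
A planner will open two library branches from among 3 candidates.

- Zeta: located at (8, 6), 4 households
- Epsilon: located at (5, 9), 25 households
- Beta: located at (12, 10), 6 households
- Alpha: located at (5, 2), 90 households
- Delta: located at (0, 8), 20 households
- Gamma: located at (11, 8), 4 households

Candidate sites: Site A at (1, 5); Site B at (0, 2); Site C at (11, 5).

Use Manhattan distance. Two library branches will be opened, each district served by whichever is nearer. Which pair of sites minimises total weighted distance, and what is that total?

{Site B, Site C}, total 884

Evaluate every pair (each demand assigned to the nearer of the two):
  {Site B, Site C}: total = 884
  {Site A, Site B}: total = 910
  {Site A, Site C}: total = 974
Best pair: {Site B, Site C} with total 884.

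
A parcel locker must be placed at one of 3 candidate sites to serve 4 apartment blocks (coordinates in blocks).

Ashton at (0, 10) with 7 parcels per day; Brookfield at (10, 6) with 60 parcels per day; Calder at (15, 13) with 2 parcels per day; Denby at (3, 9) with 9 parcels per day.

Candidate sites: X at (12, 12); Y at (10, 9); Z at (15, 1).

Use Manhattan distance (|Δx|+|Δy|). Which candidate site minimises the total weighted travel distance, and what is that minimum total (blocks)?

Y, total 338 blocks

Total weighted distance at each candidate:
  X (12, 12): total = 694
  Y (10, 9): total = 338
  Z (15, 1): total = 972
Minimum is at Y with total 338 blocks.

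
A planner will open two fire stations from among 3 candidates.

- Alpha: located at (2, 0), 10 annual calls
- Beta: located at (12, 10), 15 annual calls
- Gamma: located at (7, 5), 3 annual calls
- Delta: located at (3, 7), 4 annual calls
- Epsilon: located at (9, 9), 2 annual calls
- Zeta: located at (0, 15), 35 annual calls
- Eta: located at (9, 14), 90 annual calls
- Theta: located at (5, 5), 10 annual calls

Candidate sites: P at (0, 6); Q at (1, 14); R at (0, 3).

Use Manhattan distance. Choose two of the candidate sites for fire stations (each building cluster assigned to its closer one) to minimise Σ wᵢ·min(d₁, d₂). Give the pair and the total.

Evaluate every pair (each demand assigned to the nearer of the two):
  {Q, R}: total = 1216
  {P, Q}: total = 1219
  {P, R}: total = 2259
Best pair: {Q, R} with total 1216.

{Q, R}, total 1216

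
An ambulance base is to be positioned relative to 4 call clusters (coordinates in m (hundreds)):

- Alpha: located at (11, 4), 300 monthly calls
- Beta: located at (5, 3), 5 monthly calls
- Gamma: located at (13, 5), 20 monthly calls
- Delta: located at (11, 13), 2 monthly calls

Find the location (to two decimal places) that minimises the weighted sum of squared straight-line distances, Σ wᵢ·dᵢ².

The minimiser of Σwᵢ‖p−pᵢ‖² is the weighted centroid p* = (Σwᵢpᵢ)/(Σwᵢ).
Σwᵢ = 327.
Σwᵢxᵢ = 300·11 + 5·5 + 20·13 + 2·11 = 3607.
Σwᵢyᵢ = 300·4 + 5·3 + 20·5 + 2·13 = 1341.
x* = 3607/327 = 11.03, y* = 1341/327 = 4.10.

(11.03, 4.10)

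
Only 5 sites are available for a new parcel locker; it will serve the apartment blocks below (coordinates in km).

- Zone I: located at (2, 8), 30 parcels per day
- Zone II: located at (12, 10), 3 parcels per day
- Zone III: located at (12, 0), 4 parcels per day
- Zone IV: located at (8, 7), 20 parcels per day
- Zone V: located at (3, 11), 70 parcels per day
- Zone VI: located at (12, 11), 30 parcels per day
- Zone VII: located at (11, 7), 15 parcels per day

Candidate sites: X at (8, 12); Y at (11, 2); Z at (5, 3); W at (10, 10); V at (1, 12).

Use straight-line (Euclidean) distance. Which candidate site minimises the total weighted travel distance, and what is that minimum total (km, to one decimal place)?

X, total 948.4 km

Total weighted distance at each candidate:
  X (8, 12): total = 948.4
  Y (11, 2): total = 1663.8
  Z (5, 3): total = 1339.4
  W (10, 10): total = 975.8
  V (1, 12): total = 1050.0
Minimum is at X with total 948.4 km.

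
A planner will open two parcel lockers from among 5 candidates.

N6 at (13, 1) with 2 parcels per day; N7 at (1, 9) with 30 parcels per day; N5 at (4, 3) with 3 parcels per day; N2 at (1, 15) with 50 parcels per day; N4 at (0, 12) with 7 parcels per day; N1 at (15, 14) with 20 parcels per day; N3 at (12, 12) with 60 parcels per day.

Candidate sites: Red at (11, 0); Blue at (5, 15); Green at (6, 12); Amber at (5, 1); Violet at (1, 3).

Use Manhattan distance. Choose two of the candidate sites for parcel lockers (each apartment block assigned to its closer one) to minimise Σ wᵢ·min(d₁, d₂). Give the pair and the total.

{Blue, Green}, total 1131

Evaluate every pair (each demand assigned to the nearer of the two):
  {Blue, Green}: total = 1131
  {Green, Violet}: total = 1239
  {Green, Amber}: total = 1287
  {Blue, Violet}: total = 1293
  {Red, Green}: total = 1298
  {Blue, Amber}: total = 1401
  {Red, Blue}: total = 1412
  {Red, Violet}: total = 2005
  {Amber, Violet}: total = 2415
  {Red, Amber}: total = 2527
Best pair: {Blue, Green} with total 1131.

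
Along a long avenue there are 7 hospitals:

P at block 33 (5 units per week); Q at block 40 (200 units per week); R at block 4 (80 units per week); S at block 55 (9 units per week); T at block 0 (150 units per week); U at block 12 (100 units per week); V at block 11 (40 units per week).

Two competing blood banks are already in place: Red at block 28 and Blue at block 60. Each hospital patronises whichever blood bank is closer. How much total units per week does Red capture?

575

The indifferent point is the midpoint (28+60)/2 = 44; hospitals left of it (closer to Red at 28) go to Red, those right go to Blue.
  T at 0 (w=150) → Red
  R at 4 (w=80) → Red
  V at 11 (w=40) → Red
  U at 12 (w=100) → Red
  P at 33 (w=5) → Red
  Q at 40 (w=200) → Red
  S at 55 (w=9) → Blue
Red captures 575; Blue captures 9.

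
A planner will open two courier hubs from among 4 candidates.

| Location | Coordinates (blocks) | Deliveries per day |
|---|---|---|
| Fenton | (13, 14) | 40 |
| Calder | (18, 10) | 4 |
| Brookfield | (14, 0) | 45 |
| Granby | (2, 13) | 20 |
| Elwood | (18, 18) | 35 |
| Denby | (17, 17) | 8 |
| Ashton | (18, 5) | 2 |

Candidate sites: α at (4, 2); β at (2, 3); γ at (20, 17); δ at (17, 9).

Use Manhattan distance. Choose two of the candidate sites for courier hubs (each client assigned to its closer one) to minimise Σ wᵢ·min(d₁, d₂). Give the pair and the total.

Evaluate every pair (each demand assigned to the nearer of the two):
  {α, γ}: total = 1393
  {γ, δ}: total = 1427
  {β, γ}: total = 1468
  {β, δ}: total = 1532
  {α, δ}: total = 1592
  {α, β}: total = 2976
Best pair: {α, γ} with total 1393.

{α, γ}, total 1393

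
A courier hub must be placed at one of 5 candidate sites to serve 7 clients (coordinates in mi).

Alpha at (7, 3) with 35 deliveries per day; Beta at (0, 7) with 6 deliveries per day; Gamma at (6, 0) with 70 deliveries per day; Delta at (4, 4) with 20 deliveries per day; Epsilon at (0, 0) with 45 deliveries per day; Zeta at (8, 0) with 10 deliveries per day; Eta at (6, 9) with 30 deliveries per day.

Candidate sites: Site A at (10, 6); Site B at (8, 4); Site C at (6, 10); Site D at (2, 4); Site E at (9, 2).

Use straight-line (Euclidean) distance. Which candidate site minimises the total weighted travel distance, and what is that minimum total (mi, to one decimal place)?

Site B, total 1097.9 mi

Total weighted distance at each candidate:
  Site A (10, 6): total = 1578.1
  Site B (8, 4): total = 1097.9
  Site C (6, 10): total = 1771.0
  Site D (2, 4): total = 1101.5
  Site E (9, 2): total = 1165.8
Minimum is at Site B with total 1097.9 mi.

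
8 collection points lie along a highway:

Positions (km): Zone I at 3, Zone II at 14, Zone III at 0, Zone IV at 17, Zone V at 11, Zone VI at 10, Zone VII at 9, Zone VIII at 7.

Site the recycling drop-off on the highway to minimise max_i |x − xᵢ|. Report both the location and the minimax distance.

location 8.5, max distance 8.5

The 1-center on a line is the midpoint of the two extreme points: leftmost at 0, rightmost at 17.
Optimal location = (0 + 17)/2 = 8.5; maximum distance = (17 − 0)/2 = 8.5.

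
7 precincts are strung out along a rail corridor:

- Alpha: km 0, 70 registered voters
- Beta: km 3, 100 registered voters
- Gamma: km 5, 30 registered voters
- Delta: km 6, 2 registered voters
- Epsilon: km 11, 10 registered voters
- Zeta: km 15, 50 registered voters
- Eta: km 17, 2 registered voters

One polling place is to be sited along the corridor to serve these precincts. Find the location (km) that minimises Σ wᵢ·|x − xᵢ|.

x = 3

For a sum of weighted absolute distances on a line, the optimum is the weighted median (not the mean). Total weight W = 264; half-weight = 132.
Sort by position and accumulate weight:
  km 0 (Alpha, w=70) → cum 70
  km 3 (Beta, w=100) → cum 170  ≥ 132 → median here
  km 5 (Gamma, w=30) → cum 200
  km 6 (Delta, w=2) → cum 202
  km 11 (Epsilon, w=10) → cum 212
  km 15 (Zeta, w=50) → cum 262
  km 17 (Eta, w=2) → cum 264
Optimal location: km 3.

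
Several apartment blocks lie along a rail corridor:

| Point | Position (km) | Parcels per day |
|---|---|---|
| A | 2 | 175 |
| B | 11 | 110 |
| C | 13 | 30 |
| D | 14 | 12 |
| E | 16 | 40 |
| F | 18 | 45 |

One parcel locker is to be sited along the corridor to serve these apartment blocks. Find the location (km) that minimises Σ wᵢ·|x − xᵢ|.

For a sum of weighted absolute distances on a line, the optimum is the weighted median (not the mean). Total weight W = 412; half-weight = 206.
Sort by position and accumulate weight:
  km 2 (A, w=175) → cum 175
  km 11 (B, w=110) → cum 285  ≥ 206 → median here
  km 13 (C, w=30) → cum 315
  km 14 (D, w=12) → cum 327
  km 16 (E, w=40) → cum 367
  km 18 (F, w=45) → cum 412
Optimal location: km 11.

x = 11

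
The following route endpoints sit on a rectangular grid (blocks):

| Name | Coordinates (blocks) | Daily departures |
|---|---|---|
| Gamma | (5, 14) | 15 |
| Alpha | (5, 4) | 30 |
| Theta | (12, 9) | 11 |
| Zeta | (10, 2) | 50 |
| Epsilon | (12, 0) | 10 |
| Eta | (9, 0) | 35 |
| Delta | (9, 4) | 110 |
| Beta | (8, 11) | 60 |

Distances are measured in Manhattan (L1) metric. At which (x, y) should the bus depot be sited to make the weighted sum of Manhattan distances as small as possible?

(9, 4)

Manhattan distance separates: Σwᵢ(|x−xᵢ|+|y−yᵢ|) = Σwᵢ|x−xᵢ| + Σwᵢ|y−yᵢ|, so x and y are optimised independently as 1-D weighted medians.
Total weight W = 321; half = 160.5.
x-coordinate, sorted with cumulative weight:
  x=5 (Gamma, w=15) cum 15
  x=5 (Alpha, w=30) cum 45
  x=8 (Beta, w=60) cum 105
  x=9 (Eta, w=35) cum 140
  x=9 (Delta, w=110) cum 250  ← median
  x=10 (Zeta, w=50) cum 300
  x=12 (Theta, w=11) cum 311
  x=12 (Epsilon, w=10) cum 321
⇒ x* = 9
y-coordinate, sorted with cumulative weight:
  y=0 (Epsilon, w=10) cum 10
  y=0 (Eta, w=35) cum 45
  y=2 (Zeta, w=50) cum 95
  y=4 (Alpha, w=30) cum 125
  y=4 (Delta, w=110) cum 235  ← median
  y=9 (Theta, w=11) cum 246
  y=11 (Beta, w=60) cum 306
  y=14 (Gamma, w=15) cum 321
⇒ y* = 4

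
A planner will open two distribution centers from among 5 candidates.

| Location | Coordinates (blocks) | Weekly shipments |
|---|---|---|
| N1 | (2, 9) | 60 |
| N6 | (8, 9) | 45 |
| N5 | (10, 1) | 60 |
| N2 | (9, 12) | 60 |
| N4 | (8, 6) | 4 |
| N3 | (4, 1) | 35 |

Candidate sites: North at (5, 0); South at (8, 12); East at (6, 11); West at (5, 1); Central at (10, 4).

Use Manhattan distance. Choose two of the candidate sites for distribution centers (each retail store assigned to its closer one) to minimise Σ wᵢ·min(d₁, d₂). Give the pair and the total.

{South, West}, total 1094

Evaluate every pair (each demand assigned to the nearer of the two):
  {South, West}: total = 1094
  {East, West}: total = 1143
  {North, South}: total = 1189
  {North, East}: total = 1238
  {South, Central}: total = 1246
  {East, Central}: total = 1291
  {West, Central}: total = 1746
  {South, East}: total = 1779
  {North, Central}: total = 1841
  {North, West}: total = 2422
Best pair: {South, West} with total 1094.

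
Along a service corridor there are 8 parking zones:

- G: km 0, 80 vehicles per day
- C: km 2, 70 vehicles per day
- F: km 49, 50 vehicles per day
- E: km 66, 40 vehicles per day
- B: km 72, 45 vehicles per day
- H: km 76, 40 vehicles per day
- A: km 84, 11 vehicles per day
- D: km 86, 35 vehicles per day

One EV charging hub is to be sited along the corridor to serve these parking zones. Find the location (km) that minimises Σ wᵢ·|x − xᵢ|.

For a sum of weighted absolute distances on a line, the optimum is the weighted median (not the mean). Total weight W = 371; half-weight = 185.5.
Sort by position and accumulate weight:
  km 0 (G, w=80) → cum 80
  km 2 (C, w=70) → cum 150
  km 49 (F, w=50) → cum 200  ≥ 185.5 → median here
  km 66 (E, w=40) → cum 240
  km 72 (B, w=45) → cum 285
  km 76 (H, w=40) → cum 325
  km 84 (A, w=11) → cum 336
  km 86 (D, w=35) → cum 371
Optimal location: km 49.

x = 49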